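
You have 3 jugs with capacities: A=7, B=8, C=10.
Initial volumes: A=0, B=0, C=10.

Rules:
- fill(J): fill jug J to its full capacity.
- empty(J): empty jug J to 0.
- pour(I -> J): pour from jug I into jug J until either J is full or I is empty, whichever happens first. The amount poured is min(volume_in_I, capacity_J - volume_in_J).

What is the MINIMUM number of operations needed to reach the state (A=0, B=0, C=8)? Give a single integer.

Answer: 3

Derivation:
BFS from (A=0, B=0, C=10). One shortest path:
  1. fill(B) -> (A=0 B=8 C=10)
  2. empty(C) -> (A=0 B=8 C=0)
  3. pour(B -> C) -> (A=0 B=0 C=8)
Reached target in 3 moves.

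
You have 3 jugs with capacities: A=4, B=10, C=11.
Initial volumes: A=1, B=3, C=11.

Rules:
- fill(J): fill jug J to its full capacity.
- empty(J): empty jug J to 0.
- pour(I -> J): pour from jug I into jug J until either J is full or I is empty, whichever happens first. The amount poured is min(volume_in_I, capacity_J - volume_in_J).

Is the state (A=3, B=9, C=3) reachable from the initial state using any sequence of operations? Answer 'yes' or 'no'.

Answer: no

Derivation:
BFS explored all 390 reachable states.
Reachable set includes: (0,0,0), (0,0,1), (0,0,2), (0,0,3), (0,0,4), (0,0,5), (0,0,6), (0,0,7), (0,0,8), (0,0,9), (0,0,10), (0,0,11) ...
Target (A=3, B=9, C=3) not in reachable set → no.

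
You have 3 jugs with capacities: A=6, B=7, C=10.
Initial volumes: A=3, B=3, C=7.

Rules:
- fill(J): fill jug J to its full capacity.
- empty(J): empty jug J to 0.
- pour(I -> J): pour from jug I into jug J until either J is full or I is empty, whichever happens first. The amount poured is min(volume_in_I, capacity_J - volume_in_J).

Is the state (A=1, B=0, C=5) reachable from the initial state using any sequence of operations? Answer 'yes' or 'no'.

BFS from (A=3, B=3, C=7):
  1. pour(A -> B) -> (A=0 B=6 C=7)
  2. pour(C -> A) -> (A=6 B=6 C=1)
  3. pour(A -> B) -> (A=5 B=7 C=1)
  4. empty(B) -> (A=5 B=0 C=1)
  5. pour(A -> B) -> (A=0 B=5 C=1)
  6. pour(C -> A) -> (A=1 B=5 C=0)
  7. pour(B -> C) -> (A=1 B=0 C=5)
Target reached → yes.

Answer: yes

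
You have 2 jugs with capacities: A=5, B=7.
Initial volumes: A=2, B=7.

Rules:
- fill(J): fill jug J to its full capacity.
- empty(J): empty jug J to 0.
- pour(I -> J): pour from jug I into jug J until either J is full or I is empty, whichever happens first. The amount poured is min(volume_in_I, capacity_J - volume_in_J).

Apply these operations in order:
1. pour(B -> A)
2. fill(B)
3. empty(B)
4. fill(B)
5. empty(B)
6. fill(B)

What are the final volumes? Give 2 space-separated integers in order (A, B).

Step 1: pour(B -> A) -> (A=5 B=4)
Step 2: fill(B) -> (A=5 B=7)
Step 3: empty(B) -> (A=5 B=0)
Step 4: fill(B) -> (A=5 B=7)
Step 5: empty(B) -> (A=5 B=0)
Step 6: fill(B) -> (A=5 B=7)

Answer: 5 7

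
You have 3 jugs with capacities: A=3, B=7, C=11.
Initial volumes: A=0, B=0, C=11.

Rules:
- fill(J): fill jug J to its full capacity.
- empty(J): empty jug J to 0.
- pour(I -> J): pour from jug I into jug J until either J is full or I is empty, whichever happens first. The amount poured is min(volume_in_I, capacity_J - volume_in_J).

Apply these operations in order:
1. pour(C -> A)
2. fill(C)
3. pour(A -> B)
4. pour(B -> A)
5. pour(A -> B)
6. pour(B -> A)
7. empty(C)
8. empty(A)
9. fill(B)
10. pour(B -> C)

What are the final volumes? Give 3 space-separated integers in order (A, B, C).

Answer: 0 0 7

Derivation:
Step 1: pour(C -> A) -> (A=3 B=0 C=8)
Step 2: fill(C) -> (A=3 B=0 C=11)
Step 3: pour(A -> B) -> (A=0 B=3 C=11)
Step 4: pour(B -> A) -> (A=3 B=0 C=11)
Step 5: pour(A -> B) -> (A=0 B=3 C=11)
Step 6: pour(B -> A) -> (A=3 B=0 C=11)
Step 7: empty(C) -> (A=3 B=0 C=0)
Step 8: empty(A) -> (A=0 B=0 C=0)
Step 9: fill(B) -> (A=0 B=7 C=0)
Step 10: pour(B -> C) -> (A=0 B=0 C=7)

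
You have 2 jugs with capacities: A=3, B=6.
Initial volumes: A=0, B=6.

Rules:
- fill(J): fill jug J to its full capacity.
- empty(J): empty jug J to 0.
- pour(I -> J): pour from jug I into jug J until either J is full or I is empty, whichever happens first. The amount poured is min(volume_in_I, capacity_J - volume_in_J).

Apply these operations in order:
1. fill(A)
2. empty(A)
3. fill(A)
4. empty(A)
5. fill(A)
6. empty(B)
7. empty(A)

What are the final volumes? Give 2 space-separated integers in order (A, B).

Step 1: fill(A) -> (A=3 B=6)
Step 2: empty(A) -> (A=0 B=6)
Step 3: fill(A) -> (A=3 B=6)
Step 4: empty(A) -> (A=0 B=6)
Step 5: fill(A) -> (A=3 B=6)
Step 6: empty(B) -> (A=3 B=0)
Step 7: empty(A) -> (A=0 B=0)

Answer: 0 0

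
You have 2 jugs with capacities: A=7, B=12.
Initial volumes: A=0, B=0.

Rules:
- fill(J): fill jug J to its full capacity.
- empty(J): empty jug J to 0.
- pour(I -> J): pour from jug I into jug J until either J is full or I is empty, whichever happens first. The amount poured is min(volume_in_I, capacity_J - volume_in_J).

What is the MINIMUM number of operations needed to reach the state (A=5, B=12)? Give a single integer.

Answer: 5

Derivation:
BFS from (A=0, B=0). One shortest path:
  1. fill(B) -> (A=0 B=12)
  2. pour(B -> A) -> (A=7 B=5)
  3. empty(A) -> (A=0 B=5)
  4. pour(B -> A) -> (A=5 B=0)
  5. fill(B) -> (A=5 B=12)
Reached target in 5 moves.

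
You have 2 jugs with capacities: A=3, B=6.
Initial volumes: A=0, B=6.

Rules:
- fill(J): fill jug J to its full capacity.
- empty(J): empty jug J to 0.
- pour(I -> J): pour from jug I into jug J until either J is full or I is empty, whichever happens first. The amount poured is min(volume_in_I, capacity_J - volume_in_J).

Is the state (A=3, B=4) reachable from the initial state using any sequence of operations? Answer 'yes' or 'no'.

Answer: no

Derivation:
BFS explored all 6 reachable states.
Reachable set includes: (0,0), (0,3), (0,6), (3,0), (3,3), (3,6)
Target (A=3, B=4) not in reachable set → no.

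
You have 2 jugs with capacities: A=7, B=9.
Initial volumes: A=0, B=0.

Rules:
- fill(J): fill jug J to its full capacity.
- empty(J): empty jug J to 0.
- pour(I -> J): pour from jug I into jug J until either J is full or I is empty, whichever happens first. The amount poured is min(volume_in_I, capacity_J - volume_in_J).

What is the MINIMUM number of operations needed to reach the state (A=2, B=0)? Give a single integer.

BFS from (A=0, B=0). One shortest path:
  1. fill(B) -> (A=0 B=9)
  2. pour(B -> A) -> (A=7 B=2)
  3. empty(A) -> (A=0 B=2)
  4. pour(B -> A) -> (A=2 B=0)
Reached target in 4 moves.

Answer: 4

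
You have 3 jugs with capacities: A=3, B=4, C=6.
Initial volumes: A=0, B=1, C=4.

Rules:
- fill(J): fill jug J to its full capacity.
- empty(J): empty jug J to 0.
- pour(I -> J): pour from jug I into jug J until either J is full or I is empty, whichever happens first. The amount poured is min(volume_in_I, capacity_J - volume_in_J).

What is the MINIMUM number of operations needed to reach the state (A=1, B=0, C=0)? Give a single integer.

BFS from (A=0, B=1, C=4). One shortest path:
  1. empty(C) -> (A=0 B=1 C=0)
  2. pour(B -> A) -> (A=1 B=0 C=0)
Reached target in 2 moves.

Answer: 2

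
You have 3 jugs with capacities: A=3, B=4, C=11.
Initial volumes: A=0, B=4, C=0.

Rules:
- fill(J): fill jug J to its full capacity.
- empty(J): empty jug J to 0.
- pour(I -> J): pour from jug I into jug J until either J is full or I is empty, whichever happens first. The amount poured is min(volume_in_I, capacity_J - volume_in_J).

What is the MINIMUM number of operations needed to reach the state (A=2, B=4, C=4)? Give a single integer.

BFS from (A=0, B=4, C=0). One shortest path:
  1. fill(A) -> (A=3 B=4 C=0)
  2. pour(B -> C) -> (A=3 B=0 C=4)
  3. pour(A -> B) -> (A=0 B=3 C=4)
  4. fill(A) -> (A=3 B=3 C=4)
  5. pour(A -> B) -> (A=2 B=4 C=4)
Reached target in 5 moves.

Answer: 5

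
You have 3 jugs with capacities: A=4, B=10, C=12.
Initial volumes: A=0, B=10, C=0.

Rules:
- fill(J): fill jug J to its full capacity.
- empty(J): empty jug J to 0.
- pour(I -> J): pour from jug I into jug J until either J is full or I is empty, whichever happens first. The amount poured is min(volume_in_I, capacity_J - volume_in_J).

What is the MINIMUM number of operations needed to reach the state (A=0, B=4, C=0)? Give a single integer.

Answer: 3

Derivation:
BFS from (A=0, B=10, C=0). One shortest path:
  1. fill(A) -> (A=4 B=10 C=0)
  2. empty(B) -> (A=4 B=0 C=0)
  3. pour(A -> B) -> (A=0 B=4 C=0)
Reached target in 3 moves.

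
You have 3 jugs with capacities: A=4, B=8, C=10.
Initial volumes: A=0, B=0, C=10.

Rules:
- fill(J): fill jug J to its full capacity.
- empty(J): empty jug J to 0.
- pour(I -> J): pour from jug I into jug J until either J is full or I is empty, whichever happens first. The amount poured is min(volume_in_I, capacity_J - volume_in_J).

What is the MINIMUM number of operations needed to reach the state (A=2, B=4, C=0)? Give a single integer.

BFS from (A=0, B=0, C=10). One shortest path:
  1. pour(C -> B) -> (A=0 B=8 C=2)
  2. pour(B -> A) -> (A=4 B=4 C=2)
  3. empty(A) -> (A=0 B=4 C=2)
  4. pour(C -> A) -> (A=2 B=4 C=0)
Reached target in 4 moves.

Answer: 4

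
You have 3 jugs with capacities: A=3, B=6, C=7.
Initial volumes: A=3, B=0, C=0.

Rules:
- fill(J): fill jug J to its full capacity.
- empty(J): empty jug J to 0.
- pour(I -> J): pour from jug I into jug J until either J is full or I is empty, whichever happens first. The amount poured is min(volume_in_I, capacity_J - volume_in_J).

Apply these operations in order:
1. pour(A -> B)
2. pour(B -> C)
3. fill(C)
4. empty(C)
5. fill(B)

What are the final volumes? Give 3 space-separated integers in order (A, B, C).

Answer: 0 6 0

Derivation:
Step 1: pour(A -> B) -> (A=0 B=3 C=0)
Step 2: pour(B -> C) -> (A=0 B=0 C=3)
Step 3: fill(C) -> (A=0 B=0 C=7)
Step 4: empty(C) -> (A=0 B=0 C=0)
Step 5: fill(B) -> (A=0 B=6 C=0)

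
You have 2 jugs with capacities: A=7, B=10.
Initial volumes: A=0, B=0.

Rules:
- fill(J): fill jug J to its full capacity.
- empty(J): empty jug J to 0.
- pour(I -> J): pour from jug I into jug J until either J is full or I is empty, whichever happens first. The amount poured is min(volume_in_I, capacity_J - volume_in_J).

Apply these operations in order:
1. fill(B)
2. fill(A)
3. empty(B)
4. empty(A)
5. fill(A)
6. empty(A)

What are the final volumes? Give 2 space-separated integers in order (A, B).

Answer: 0 0

Derivation:
Step 1: fill(B) -> (A=0 B=10)
Step 2: fill(A) -> (A=7 B=10)
Step 3: empty(B) -> (A=7 B=0)
Step 4: empty(A) -> (A=0 B=0)
Step 5: fill(A) -> (A=7 B=0)
Step 6: empty(A) -> (A=0 B=0)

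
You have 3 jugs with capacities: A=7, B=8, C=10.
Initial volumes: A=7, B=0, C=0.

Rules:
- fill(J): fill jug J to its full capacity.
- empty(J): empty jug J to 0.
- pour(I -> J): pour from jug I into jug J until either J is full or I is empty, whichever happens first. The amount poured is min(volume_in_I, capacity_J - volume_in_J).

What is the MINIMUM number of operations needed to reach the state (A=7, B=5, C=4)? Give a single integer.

BFS from (A=7, B=0, C=0). One shortest path:
  1. empty(A) -> (A=0 B=0 C=0)
  2. fill(B) -> (A=0 B=8 C=0)
  3. pour(B -> A) -> (A=7 B=1 C=0)
  4. pour(A -> C) -> (A=0 B=1 C=7)
  5. pour(B -> A) -> (A=1 B=0 C=7)
  6. fill(B) -> (A=1 B=8 C=7)
  7. pour(B -> C) -> (A=1 B=5 C=10)
  8. pour(C -> A) -> (A=7 B=5 C=4)
Reached target in 8 moves.

Answer: 8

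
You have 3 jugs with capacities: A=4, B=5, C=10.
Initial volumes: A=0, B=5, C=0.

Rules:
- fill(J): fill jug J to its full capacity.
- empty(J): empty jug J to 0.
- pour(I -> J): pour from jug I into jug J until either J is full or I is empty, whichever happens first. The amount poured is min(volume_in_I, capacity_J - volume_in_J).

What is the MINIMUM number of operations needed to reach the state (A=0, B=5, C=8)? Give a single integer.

BFS from (A=0, B=5, C=0). One shortest path:
  1. fill(A) -> (A=4 B=5 C=0)
  2. pour(A -> C) -> (A=0 B=5 C=4)
  3. fill(A) -> (A=4 B=5 C=4)
  4. pour(A -> C) -> (A=0 B=5 C=8)
Reached target in 4 moves.

Answer: 4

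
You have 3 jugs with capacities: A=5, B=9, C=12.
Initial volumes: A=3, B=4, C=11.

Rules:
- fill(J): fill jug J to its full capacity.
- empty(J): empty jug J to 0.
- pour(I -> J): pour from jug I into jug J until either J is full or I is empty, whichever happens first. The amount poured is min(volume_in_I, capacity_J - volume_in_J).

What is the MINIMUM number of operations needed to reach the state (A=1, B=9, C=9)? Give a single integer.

BFS from (A=3, B=4, C=11). One shortest path:
  1. empty(B) -> (A=3 B=0 C=11)
  2. pour(C -> A) -> (A=5 B=0 C=9)
  3. pour(A -> B) -> (A=0 B=5 C=9)
  4. fill(A) -> (A=5 B=5 C=9)
  5. pour(A -> B) -> (A=1 B=9 C=9)
Reached target in 5 moves.

Answer: 5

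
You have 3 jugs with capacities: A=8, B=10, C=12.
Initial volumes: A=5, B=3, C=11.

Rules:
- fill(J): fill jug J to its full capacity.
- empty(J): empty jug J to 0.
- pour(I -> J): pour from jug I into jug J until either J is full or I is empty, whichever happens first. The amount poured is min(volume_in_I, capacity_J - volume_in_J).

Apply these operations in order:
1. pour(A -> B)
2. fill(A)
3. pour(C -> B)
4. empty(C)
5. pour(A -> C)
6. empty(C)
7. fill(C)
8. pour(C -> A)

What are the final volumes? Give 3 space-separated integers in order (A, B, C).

Answer: 8 10 4

Derivation:
Step 1: pour(A -> B) -> (A=0 B=8 C=11)
Step 2: fill(A) -> (A=8 B=8 C=11)
Step 3: pour(C -> B) -> (A=8 B=10 C=9)
Step 4: empty(C) -> (A=8 B=10 C=0)
Step 5: pour(A -> C) -> (A=0 B=10 C=8)
Step 6: empty(C) -> (A=0 B=10 C=0)
Step 7: fill(C) -> (A=0 B=10 C=12)
Step 8: pour(C -> A) -> (A=8 B=10 C=4)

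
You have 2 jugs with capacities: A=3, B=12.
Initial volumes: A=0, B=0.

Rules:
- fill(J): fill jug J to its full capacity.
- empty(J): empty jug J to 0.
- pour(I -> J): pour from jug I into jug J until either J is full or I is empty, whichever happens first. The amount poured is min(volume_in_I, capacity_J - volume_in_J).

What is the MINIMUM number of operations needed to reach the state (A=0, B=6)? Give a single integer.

Answer: 4

Derivation:
BFS from (A=0, B=0). One shortest path:
  1. fill(A) -> (A=3 B=0)
  2. pour(A -> B) -> (A=0 B=3)
  3. fill(A) -> (A=3 B=3)
  4. pour(A -> B) -> (A=0 B=6)
Reached target in 4 moves.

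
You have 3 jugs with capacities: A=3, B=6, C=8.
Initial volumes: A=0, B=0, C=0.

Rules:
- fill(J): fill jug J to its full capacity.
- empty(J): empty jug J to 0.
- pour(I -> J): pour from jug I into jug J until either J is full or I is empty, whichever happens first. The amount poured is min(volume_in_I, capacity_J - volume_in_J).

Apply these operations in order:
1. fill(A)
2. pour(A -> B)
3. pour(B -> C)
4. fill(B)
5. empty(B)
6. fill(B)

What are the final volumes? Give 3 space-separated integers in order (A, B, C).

Step 1: fill(A) -> (A=3 B=0 C=0)
Step 2: pour(A -> B) -> (A=0 B=3 C=0)
Step 3: pour(B -> C) -> (A=0 B=0 C=3)
Step 4: fill(B) -> (A=0 B=6 C=3)
Step 5: empty(B) -> (A=0 B=0 C=3)
Step 6: fill(B) -> (A=0 B=6 C=3)

Answer: 0 6 3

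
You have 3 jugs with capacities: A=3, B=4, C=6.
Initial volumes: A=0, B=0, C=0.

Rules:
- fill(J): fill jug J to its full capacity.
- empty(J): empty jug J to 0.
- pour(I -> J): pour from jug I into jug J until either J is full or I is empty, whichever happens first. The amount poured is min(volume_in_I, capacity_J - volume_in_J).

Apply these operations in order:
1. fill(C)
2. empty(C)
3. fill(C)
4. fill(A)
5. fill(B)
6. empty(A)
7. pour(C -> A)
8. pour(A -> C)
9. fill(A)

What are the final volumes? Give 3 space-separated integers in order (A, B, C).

Step 1: fill(C) -> (A=0 B=0 C=6)
Step 2: empty(C) -> (A=0 B=0 C=0)
Step 3: fill(C) -> (A=0 B=0 C=6)
Step 4: fill(A) -> (A=3 B=0 C=6)
Step 5: fill(B) -> (A=3 B=4 C=6)
Step 6: empty(A) -> (A=0 B=4 C=6)
Step 7: pour(C -> A) -> (A=3 B=4 C=3)
Step 8: pour(A -> C) -> (A=0 B=4 C=6)
Step 9: fill(A) -> (A=3 B=4 C=6)

Answer: 3 4 6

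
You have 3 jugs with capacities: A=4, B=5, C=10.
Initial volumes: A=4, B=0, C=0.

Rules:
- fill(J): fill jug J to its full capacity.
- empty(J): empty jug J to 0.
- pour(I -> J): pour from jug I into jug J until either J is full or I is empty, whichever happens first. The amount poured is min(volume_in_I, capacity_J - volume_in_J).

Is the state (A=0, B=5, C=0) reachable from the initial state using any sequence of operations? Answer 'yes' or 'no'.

Answer: yes

Derivation:
BFS from (A=4, B=0, C=0):
  1. empty(A) -> (A=0 B=0 C=0)
  2. fill(B) -> (A=0 B=5 C=0)
Target reached → yes.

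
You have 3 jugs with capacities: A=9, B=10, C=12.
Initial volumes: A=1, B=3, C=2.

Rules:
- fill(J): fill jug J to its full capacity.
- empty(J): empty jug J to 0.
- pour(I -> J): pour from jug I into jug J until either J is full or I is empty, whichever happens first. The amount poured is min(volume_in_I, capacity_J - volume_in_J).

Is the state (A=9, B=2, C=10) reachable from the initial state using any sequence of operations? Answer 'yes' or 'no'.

BFS from (A=1, B=3, C=2):
  1. fill(B) -> (A=1 B=10 C=2)
  2. empty(C) -> (A=1 B=10 C=0)
  3. pour(B -> C) -> (A=1 B=0 C=10)
  4. fill(B) -> (A=1 B=10 C=10)
  5. pour(B -> A) -> (A=9 B=2 C=10)
Target reached → yes.

Answer: yes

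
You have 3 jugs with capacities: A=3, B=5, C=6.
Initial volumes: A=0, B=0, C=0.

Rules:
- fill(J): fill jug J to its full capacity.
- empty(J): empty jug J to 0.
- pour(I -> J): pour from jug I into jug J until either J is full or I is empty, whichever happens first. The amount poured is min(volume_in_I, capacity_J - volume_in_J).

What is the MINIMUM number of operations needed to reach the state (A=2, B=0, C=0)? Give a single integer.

Answer: 4

Derivation:
BFS from (A=0, B=0, C=0). One shortest path:
  1. fill(B) -> (A=0 B=5 C=0)
  2. pour(B -> A) -> (A=3 B=2 C=0)
  3. empty(A) -> (A=0 B=2 C=0)
  4. pour(B -> A) -> (A=2 B=0 C=0)
Reached target in 4 moves.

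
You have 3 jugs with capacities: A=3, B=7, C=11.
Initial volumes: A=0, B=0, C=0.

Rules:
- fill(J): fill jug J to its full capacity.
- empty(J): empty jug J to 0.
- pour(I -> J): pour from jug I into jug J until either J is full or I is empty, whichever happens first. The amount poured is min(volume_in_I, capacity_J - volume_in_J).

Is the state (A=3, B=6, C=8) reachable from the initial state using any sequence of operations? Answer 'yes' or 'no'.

Answer: yes

Derivation:
BFS from (A=0, B=0, C=0):
  1. fill(A) -> (A=3 B=0 C=0)
  2. fill(C) -> (A=3 B=0 C=11)
  3. pour(A -> B) -> (A=0 B=3 C=11)
  4. fill(A) -> (A=3 B=3 C=11)
  5. pour(A -> B) -> (A=0 B=6 C=11)
  6. pour(C -> A) -> (A=3 B=6 C=8)
Target reached → yes.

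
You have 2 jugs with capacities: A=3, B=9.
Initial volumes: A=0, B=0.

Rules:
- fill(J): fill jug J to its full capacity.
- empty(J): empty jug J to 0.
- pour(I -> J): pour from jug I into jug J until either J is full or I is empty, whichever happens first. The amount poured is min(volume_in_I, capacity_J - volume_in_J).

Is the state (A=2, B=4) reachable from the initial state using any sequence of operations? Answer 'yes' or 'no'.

BFS explored all 8 reachable states.
Reachable set includes: (0,0), (0,3), (0,6), (0,9), (3,0), (3,3), (3,6), (3,9)
Target (A=2, B=4) not in reachable set → no.

Answer: no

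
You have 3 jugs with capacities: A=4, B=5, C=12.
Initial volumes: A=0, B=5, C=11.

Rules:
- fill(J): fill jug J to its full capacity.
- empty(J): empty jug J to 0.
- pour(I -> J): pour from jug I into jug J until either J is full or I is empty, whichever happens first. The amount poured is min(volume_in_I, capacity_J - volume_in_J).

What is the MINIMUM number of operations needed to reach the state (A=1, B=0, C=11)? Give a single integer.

Answer: 3

Derivation:
BFS from (A=0, B=5, C=11). One shortest path:
  1. pour(B -> A) -> (A=4 B=1 C=11)
  2. empty(A) -> (A=0 B=1 C=11)
  3. pour(B -> A) -> (A=1 B=0 C=11)
Reached target in 3 moves.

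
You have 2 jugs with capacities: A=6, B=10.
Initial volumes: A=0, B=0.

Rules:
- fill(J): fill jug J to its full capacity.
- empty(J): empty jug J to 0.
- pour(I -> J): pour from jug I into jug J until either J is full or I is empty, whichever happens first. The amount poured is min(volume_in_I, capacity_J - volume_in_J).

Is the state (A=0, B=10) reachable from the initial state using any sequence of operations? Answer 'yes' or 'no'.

Answer: yes

Derivation:
BFS from (A=0, B=0):
  1. fill(B) -> (A=0 B=10)
Target reached → yes.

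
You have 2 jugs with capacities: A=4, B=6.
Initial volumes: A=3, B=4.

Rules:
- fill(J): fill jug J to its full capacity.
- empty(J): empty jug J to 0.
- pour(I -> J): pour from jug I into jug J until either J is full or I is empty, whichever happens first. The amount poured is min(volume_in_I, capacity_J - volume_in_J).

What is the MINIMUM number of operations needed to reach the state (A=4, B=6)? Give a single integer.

Answer: 2

Derivation:
BFS from (A=3, B=4). One shortest path:
  1. fill(A) -> (A=4 B=4)
  2. fill(B) -> (A=4 B=6)
Reached target in 2 moves.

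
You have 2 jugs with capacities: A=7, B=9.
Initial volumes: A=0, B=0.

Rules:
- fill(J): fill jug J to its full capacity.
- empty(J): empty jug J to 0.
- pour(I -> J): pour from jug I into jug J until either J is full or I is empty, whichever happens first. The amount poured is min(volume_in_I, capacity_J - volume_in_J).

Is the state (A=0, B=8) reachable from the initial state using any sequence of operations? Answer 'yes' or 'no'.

BFS from (A=0, B=0):
  1. fill(B) -> (A=0 B=9)
  2. pour(B -> A) -> (A=7 B=2)
  3. empty(A) -> (A=0 B=2)
  4. pour(B -> A) -> (A=2 B=0)
  5. fill(B) -> (A=2 B=9)
  6. pour(B -> A) -> (A=7 B=4)
  7. empty(A) -> (A=0 B=4)
  8. pour(B -> A) -> (A=4 B=0)
  9. fill(B) -> (A=4 B=9)
  10. pour(B -> A) -> (A=7 B=6)
  11. empty(A) -> (A=0 B=6)
  12. pour(B -> A) -> (A=6 B=0)
  13. fill(B) -> (A=6 B=9)
  14. pour(B -> A) -> (A=7 B=8)
  15. empty(A) -> (A=0 B=8)
Target reached → yes.

Answer: yes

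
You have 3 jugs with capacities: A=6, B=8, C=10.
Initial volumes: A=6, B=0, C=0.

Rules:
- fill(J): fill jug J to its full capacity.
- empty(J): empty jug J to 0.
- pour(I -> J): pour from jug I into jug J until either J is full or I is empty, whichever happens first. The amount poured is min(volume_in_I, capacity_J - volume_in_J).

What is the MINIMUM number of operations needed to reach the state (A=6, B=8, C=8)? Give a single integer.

BFS from (A=6, B=0, C=0). One shortest path:
  1. fill(B) -> (A=6 B=8 C=0)
  2. pour(B -> C) -> (A=6 B=0 C=8)
  3. fill(B) -> (A=6 B=8 C=8)
Reached target in 3 moves.

Answer: 3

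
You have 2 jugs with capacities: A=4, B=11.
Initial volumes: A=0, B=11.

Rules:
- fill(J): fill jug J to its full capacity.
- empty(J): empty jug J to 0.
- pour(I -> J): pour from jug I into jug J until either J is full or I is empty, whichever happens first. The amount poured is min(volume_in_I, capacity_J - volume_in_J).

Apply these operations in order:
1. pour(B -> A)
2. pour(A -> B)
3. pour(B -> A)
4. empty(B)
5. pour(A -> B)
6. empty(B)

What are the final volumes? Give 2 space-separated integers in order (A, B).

Answer: 0 0

Derivation:
Step 1: pour(B -> A) -> (A=4 B=7)
Step 2: pour(A -> B) -> (A=0 B=11)
Step 3: pour(B -> A) -> (A=4 B=7)
Step 4: empty(B) -> (A=4 B=0)
Step 5: pour(A -> B) -> (A=0 B=4)
Step 6: empty(B) -> (A=0 B=0)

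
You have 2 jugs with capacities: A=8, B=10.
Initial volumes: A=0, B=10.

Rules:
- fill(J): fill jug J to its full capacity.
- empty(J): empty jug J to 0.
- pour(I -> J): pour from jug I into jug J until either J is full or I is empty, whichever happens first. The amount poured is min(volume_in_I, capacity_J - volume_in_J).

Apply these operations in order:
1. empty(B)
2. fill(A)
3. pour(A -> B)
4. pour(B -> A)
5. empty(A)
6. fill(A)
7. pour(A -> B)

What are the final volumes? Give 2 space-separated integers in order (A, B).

Answer: 0 8

Derivation:
Step 1: empty(B) -> (A=0 B=0)
Step 2: fill(A) -> (A=8 B=0)
Step 3: pour(A -> B) -> (A=0 B=8)
Step 4: pour(B -> A) -> (A=8 B=0)
Step 5: empty(A) -> (A=0 B=0)
Step 6: fill(A) -> (A=8 B=0)
Step 7: pour(A -> B) -> (A=0 B=8)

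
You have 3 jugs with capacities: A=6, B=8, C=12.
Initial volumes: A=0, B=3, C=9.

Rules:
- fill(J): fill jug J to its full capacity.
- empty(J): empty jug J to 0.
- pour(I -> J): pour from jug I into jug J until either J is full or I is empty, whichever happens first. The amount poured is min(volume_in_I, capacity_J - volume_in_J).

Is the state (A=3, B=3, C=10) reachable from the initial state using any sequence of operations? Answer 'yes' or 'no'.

BFS explored all 434 reachable states.
Reachable set includes: (0,0,0), (0,0,1), (0,0,2), (0,0,3), (0,0,4), (0,0,5), (0,0,6), (0,0,7), (0,0,8), (0,0,9), (0,0,10), (0,0,11) ...
Target (A=3, B=3, C=10) not in reachable set → no.

Answer: no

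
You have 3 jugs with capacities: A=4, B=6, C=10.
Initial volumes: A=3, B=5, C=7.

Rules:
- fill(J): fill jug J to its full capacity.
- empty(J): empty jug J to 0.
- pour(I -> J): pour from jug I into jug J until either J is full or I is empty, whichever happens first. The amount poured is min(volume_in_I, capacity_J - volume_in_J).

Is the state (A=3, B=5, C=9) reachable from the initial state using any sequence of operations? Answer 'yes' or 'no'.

Answer: no

Derivation:
BFS explored all 251 reachable states.
Reachable set includes: (0,0,0), (0,0,1), (0,0,2), (0,0,3), (0,0,4), (0,0,5), (0,0,6), (0,0,7), (0,0,8), (0,0,9), (0,0,10), (0,1,0) ...
Target (A=3, B=5, C=9) not in reachable set → no.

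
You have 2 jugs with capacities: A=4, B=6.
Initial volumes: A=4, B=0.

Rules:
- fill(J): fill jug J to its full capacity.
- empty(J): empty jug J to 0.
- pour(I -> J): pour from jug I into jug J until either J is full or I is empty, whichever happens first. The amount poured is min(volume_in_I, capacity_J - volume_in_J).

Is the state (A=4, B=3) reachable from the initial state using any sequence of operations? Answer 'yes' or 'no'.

Answer: no

Derivation:
BFS explored all 10 reachable states.
Reachable set includes: (0,0), (0,2), (0,4), (0,6), (2,0), (2,6), (4,0), (4,2), (4,4), (4,6)
Target (A=4, B=3) not in reachable set → no.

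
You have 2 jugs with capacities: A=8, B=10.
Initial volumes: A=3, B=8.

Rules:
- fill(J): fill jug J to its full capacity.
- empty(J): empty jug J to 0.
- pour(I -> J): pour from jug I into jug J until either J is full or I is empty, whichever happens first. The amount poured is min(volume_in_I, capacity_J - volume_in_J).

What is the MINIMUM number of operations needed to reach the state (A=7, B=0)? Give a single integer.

BFS from (A=3, B=8). One shortest path:
  1. fill(B) -> (A=3 B=10)
  2. pour(B -> A) -> (A=8 B=5)
  3. empty(A) -> (A=0 B=5)
  4. pour(B -> A) -> (A=5 B=0)
  5. fill(B) -> (A=5 B=10)
  6. pour(B -> A) -> (A=8 B=7)
  7. empty(A) -> (A=0 B=7)
  8. pour(B -> A) -> (A=7 B=0)
Reached target in 8 moves.

Answer: 8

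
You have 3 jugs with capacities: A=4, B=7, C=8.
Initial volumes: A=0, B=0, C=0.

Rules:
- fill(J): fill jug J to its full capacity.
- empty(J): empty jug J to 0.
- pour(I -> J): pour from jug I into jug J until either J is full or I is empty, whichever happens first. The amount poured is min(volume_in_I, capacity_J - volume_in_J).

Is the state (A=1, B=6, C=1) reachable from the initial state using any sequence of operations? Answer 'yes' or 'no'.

BFS explored all 234 reachable states.
Reachable set includes: (0,0,0), (0,0,1), (0,0,2), (0,0,3), (0,0,4), (0,0,5), (0,0,6), (0,0,7), (0,0,8), (0,1,0), (0,1,1), (0,1,2) ...
Target (A=1, B=6, C=1) not in reachable set → no.

Answer: no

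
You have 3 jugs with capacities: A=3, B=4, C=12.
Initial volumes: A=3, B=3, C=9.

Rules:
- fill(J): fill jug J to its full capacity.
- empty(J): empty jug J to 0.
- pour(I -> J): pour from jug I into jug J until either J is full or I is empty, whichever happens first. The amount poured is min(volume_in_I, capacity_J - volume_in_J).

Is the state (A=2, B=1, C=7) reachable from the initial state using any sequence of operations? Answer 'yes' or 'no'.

Answer: no

Derivation:
BFS explored all 194 reachable states.
Reachable set includes: (0,0,0), (0,0,1), (0,0,2), (0,0,3), (0,0,4), (0,0,5), (0,0,6), (0,0,7), (0,0,8), (0,0,9), (0,0,10), (0,0,11) ...
Target (A=2, B=1, C=7) not in reachable set → no.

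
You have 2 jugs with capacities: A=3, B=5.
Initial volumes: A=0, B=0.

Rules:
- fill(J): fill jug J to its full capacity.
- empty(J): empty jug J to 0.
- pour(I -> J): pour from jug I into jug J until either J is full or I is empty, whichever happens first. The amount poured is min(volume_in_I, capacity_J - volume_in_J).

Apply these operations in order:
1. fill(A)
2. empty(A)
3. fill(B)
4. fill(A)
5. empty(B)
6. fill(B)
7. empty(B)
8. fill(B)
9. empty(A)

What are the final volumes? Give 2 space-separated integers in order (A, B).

Answer: 0 5

Derivation:
Step 1: fill(A) -> (A=3 B=0)
Step 2: empty(A) -> (A=0 B=0)
Step 3: fill(B) -> (A=0 B=5)
Step 4: fill(A) -> (A=3 B=5)
Step 5: empty(B) -> (A=3 B=0)
Step 6: fill(B) -> (A=3 B=5)
Step 7: empty(B) -> (A=3 B=0)
Step 8: fill(B) -> (A=3 B=5)
Step 9: empty(A) -> (A=0 B=5)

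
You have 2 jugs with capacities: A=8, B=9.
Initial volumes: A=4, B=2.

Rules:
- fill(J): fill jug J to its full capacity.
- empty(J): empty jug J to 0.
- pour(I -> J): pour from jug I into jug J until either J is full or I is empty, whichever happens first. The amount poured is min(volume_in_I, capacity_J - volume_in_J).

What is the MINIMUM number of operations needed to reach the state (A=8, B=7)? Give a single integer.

BFS from (A=4, B=2). One shortest path:
  1. pour(B -> A) -> (A=6 B=0)
  2. fill(B) -> (A=6 B=9)
  3. pour(B -> A) -> (A=8 B=7)
Reached target in 3 moves.

Answer: 3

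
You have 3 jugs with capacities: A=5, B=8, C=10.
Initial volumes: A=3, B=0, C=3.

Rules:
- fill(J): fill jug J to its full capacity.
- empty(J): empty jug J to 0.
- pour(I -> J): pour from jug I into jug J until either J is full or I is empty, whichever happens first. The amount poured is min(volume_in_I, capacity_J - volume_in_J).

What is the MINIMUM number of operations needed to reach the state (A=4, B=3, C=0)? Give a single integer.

Answer: 8

Derivation:
BFS from (A=3, B=0, C=3). One shortest path:
  1. fill(B) -> (A=3 B=8 C=3)
  2. pour(B -> A) -> (A=5 B=6 C=3)
  3. empty(A) -> (A=0 B=6 C=3)
  4. pour(B -> C) -> (A=0 B=0 C=9)
  5. fill(B) -> (A=0 B=8 C=9)
  6. pour(B -> A) -> (A=5 B=3 C=9)
  7. pour(A -> C) -> (A=4 B=3 C=10)
  8. empty(C) -> (A=4 B=3 C=0)
Reached target in 8 moves.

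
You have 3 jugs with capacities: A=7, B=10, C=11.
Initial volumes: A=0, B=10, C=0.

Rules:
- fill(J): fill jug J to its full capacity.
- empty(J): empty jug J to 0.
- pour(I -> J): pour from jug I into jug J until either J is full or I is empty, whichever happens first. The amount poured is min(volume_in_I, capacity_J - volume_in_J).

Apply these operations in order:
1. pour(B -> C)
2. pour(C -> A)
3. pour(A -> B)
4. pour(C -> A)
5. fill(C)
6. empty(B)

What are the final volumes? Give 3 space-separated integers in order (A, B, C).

Step 1: pour(B -> C) -> (A=0 B=0 C=10)
Step 2: pour(C -> A) -> (A=7 B=0 C=3)
Step 3: pour(A -> B) -> (A=0 B=7 C=3)
Step 4: pour(C -> A) -> (A=3 B=7 C=0)
Step 5: fill(C) -> (A=3 B=7 C=11)
Step 6: empty(B) -> (A=3 B=0 C=11)

Answer: 3 0 11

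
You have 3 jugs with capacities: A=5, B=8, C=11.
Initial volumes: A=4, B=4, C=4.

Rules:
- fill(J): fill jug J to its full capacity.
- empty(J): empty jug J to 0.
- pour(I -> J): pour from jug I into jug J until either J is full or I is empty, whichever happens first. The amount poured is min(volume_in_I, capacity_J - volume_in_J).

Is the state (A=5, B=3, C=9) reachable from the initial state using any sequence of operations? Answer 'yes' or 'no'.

BFS from (A=4, B=4, C=4):
  1. pour(B -> A) -> (A=5 B=3 C=4)
  2. pour(A -> C) -> (A=0 B=3 C=9)
  3. fill(A) -> (A=5 B=3 C=9)
Target reached → yes.

Answer: yes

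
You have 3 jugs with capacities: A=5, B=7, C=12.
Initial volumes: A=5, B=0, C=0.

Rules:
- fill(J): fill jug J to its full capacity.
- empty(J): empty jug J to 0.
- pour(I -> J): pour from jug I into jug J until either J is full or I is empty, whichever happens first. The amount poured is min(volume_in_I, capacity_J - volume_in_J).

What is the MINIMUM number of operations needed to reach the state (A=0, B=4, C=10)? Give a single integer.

Answer: 8

Derivation:
BFS from (A=5, B=0, C=0). One shortest path:
  1. empty(A) -> (A=0 B=0 C=0)
  2. fill(B) -> (A=0 B=7 C=0)
  3. pour(B -> A) -> (A=5 B=2 C=0)
  4. pour(A -> C) -> (A=0 B=2 C=5)
  5. pour(B -> A) -> (A=2 B=0 C=5)
  6. fill(B) -> (A=2 B=7 C=5)
  7. pour(B -> A) -> (A=5 B=4 C=5)
  8. pour(A -> C) -> (A=0 B=4 C=10)
Reached target in 8 moves.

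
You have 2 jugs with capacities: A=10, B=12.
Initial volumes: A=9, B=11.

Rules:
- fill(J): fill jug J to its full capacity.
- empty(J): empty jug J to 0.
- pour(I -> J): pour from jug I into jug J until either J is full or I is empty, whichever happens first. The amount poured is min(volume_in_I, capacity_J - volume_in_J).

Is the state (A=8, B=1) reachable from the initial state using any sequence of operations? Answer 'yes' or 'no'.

BFS explored all 45 reachable states.
Reachable set includes: (0,0), (0,1), (0,2), (0,3), (0,4), (0,5), (0,6), (0,7), (0,8), (0,9), (0,10), (0,11) ...
Target (A=8, B=1) not in reachable set → no.

Answer: no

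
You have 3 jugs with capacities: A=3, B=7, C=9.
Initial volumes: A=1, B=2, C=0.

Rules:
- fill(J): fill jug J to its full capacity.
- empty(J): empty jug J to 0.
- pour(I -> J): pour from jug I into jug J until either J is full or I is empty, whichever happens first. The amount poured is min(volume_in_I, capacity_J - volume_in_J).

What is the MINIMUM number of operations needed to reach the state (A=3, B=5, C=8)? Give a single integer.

BFS from (A=1, B=2, C=0). One shortest path:
  1. empty(A) -> (A=0 B=2 C=0)
  2. pour(B -> A) -> (A=2 B=0 C=0)
  3. fill(B) -> (A=2 B=7 C=0)
  4. pour(B -> C) -> (A=2 B=0 C=7)
  5. fill(B) -> (A=2 B=7 C=7)
  6. pour(B -> C) -> (A=2 B=5 C=9)
  7. pour(C -> A) -> (A=3 B=5 C=8)
Reached target in 7 moves.

Answer: 7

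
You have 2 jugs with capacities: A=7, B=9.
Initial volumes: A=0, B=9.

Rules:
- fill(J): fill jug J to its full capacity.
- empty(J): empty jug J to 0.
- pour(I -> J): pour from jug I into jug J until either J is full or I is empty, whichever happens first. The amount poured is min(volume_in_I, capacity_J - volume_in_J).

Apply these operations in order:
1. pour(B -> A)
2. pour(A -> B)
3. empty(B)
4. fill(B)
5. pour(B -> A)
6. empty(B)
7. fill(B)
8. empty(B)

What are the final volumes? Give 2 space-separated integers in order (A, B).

Step 1: pour(B -> A) -> (A=7 B=2)
Step 2: pour(A -> B) -> (A=0 B=9)
Step 3: empty(B) -> (A=0 B=0)
Step 4: fill(B) -> (A=0 B=9)
Step 5: pour(B -> A) -> (A=7 B=2)
Step 6: empty(B) -> (A=7 B=0)
Step 7: fill(B) -> (A=7 B=9)
Step 8: empty(B) -> (A=7 B=0)

Answer: 7 0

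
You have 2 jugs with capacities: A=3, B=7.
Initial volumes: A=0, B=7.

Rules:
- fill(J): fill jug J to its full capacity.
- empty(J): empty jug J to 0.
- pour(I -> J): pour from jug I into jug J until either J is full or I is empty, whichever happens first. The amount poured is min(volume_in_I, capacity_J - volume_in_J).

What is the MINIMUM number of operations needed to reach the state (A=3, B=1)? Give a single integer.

BFS from (A=0, B=7). One shortest path:
  1. pour(B -> A) -> (A=3 B=4)
  2. empty(A) -> (A=0 B=4)
  3. pour(B -> A) -> (A=3 B=1)
Reached target in 3 moves.

Answer: 3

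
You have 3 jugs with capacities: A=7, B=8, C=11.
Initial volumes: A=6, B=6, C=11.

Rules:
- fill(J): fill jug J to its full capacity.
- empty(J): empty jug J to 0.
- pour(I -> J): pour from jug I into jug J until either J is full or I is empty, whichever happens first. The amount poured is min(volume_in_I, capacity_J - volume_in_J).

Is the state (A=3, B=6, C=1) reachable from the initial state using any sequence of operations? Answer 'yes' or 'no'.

Answer: no

Derivation:
BFS explored all 444 reachable states.
Reachable set includes: (0,0,0), (0,0,1), (0,0,2), (0,0,3), (0,0,4), (0,0,5), (0,0,6), (0,0,7), (0,0,8), (0,0,9), (0,0,10), (0,0,11) ...
Target (A=3, B=6, C=1) not in reachable set → no.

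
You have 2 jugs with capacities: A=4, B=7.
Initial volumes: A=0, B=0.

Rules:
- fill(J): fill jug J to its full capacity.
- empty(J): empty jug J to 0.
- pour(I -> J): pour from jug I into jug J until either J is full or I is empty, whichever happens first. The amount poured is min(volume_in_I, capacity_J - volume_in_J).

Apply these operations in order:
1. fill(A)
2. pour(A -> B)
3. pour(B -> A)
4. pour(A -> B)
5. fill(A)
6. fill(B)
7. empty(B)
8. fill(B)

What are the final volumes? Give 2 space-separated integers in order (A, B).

Answer: 4 7

Derivation:
Step 1: fill(A) -> (A=4 B=0)
Step 2: pour(A -> B) -> (A=0 B=4)
Step 3: pour(B -> A) -> (A=4 B=0)
Step 4: pour(A -> B) -> (A=0 B=4)
Step 5: fill(A) -> (A=4 B=4)
Step 6: fill(B) -> (A=4 B=7)
Step 7: empty(B) -> (A=4 B=0)
Step 8: fill(B) -> (A=4 B=7)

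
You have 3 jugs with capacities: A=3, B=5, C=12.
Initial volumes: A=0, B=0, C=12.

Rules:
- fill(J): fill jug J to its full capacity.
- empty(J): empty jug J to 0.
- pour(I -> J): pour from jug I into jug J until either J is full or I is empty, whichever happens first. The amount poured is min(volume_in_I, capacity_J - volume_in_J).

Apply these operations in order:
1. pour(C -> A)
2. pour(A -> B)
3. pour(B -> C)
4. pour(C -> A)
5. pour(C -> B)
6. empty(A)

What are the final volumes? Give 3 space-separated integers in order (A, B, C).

Step 1: pour(C -> A) -> (A=3 B=0 C=9)
Step 2: pour(A -> B) -> (A=0 B=3 C=9)
Step 3: pour(B -> C) -> (A=0 B=0 C=12)
Step 4: pour(C -> A) -> (A=3 B=0 C=9)
Step 5: pour(C -> B) -> (A=3 B=5 C=4)
Step 6: empty(A) -> (A=0 B=5 C=4)

Answer: 0 5 4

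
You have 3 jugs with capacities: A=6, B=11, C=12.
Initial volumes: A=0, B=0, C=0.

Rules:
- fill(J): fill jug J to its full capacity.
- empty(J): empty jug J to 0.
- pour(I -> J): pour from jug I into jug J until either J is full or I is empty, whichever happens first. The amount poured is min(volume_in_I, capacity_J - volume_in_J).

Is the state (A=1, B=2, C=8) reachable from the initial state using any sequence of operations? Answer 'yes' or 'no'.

BFS explored all 542 reachable states.
Reachable set includes: (0,0,0), (0,0,1), (0,0,2), (0,0,3), (0,0,4), (0,0,5), (0,0,6), (0,0,7), (0,0,8), (0,0,9), (0,0,10), (0,0,11) ...
Target (A=1, B=2, C=8) not in reachable set → no.

Answer: no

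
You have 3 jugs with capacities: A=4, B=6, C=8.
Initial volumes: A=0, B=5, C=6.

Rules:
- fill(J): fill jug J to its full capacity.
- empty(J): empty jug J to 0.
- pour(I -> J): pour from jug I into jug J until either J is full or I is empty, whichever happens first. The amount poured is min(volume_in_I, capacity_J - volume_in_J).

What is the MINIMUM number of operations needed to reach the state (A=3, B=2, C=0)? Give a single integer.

BFS from (A=0, B=5, C=6). One shortest path:
  1. pour(C -> A) -> (A=4 B=5 C=2)
  2. pour(A -> B) -> (A=3 B=6 C=2)
  3. empty(B) -> (A=3 B=0 C=2)
  4. pour(C -> B) -> (A=3 B=2 C=0)
Reached target in 4 moves.

Answer: 4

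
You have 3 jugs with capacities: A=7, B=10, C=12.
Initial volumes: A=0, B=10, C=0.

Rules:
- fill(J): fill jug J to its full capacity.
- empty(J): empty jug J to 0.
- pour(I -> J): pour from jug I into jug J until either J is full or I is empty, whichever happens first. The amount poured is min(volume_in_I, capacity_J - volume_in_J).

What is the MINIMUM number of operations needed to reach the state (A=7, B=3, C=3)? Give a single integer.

Answer: 5

Derivation:
BFS from (A=0, B=10, C=0). One shortest path:
  1. pour(B -> A) -> (A=7 B=3 C=0)
  2. empty(A) -> (A=0 B=3 C=0)
  3. pour(B -> C) -> (A=0 B=0 C=3)
  4. fill(B) -> (A=0 B=10 C=3)
  5. pour(B -> A) -> (A=7 B=3 C=3)
Reached target in 5 moves.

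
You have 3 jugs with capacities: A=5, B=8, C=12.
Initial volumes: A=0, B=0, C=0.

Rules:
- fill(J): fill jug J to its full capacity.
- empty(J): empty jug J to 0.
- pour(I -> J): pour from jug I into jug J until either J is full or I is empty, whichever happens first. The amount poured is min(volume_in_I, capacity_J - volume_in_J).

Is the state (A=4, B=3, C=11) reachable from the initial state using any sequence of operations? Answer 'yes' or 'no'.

BFS explored all 394 reachable states.
Reachable set includes: (0,0,0), (0,0,1), (0,0,2), (0,0,3), (0,0,4), (0,0,5), (0,0,6), (0,0,7), (0,0,8), (0,0,9), (0,0,10), (0,0,11) ...
Target (A=4, B=3, C=11) not in reachable set → no.

Answer: no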